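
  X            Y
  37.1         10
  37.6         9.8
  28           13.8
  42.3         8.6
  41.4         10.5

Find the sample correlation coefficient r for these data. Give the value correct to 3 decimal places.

-0.911

n = 5, ΣX = 186.4, ΣY = 52.7, ΣX² = 7077.42, ΣY² = 570.69, ΣXY = 1924.36
nΣXY − ΣXΣY = 9621.8 − 9823.28 = -201.48
nΣX² − (ΣX)² = 35387.1 − 34744.96 = 642.14; nΣY² − (ΣY)² = 2853.45 − 2777.29 = 76.16
r = -201.48 / √(642.14 × 76.16) = -201.48 / 221.1456 ≈ -0.911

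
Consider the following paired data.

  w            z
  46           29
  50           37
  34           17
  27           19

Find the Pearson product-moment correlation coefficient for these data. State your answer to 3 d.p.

n = 4, Σw = 157, Σz = 102, Σw² = 6501, Σz² = 2860, Σwz = 4275
nΣwz − ΣwΣz = 17100 − 16014 = 1086
nΣw² − (Σw)² = 26004 − 24649 = 1355; nΣz² − (Σz)² = 11440 − 10404 = 1036
r = 1086 / √(1355 × 1036) = 1086 / 1184.8122 ≈ 0.917

0.917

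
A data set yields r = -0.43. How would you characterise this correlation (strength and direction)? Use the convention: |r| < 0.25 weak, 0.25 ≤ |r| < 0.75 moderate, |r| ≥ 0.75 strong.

moderate negative

r = -0.43 < 0 so the relationship is negative.
|r| = 0.43, which falls in the moderate range.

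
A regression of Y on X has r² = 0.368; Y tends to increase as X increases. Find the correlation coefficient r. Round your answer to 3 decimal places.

|r| = √0.368 = 0.607
The association is positive, so r = 0.607.

0.607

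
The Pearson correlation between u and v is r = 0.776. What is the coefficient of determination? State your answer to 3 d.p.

0.602

r² = (0.776)² = 0.602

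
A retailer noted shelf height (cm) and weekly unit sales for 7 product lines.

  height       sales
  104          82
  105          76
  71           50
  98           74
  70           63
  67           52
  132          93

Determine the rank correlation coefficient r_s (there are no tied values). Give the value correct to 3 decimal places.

Rank height: 5, 6, 3, 4, 2, 1, 7
Rank sales: 6, 5, 1, 4, 3, 2, 7
d = rank(height) − rank(sales): -1, 1, 2, 0, -1, -1, 0; Σd² = 8
ρ = 1 − 6Σd² / [n(n²−1)] = 1 − 6×8 / (7×48) = 1 − 48/336 ≈ 0.857

0.857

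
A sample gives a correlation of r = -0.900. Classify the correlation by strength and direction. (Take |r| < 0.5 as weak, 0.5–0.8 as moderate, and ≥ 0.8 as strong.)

strong negative

r = -0.900 < 0 so the relationship is negative.
|r| = 0.900, which falls in the strong range.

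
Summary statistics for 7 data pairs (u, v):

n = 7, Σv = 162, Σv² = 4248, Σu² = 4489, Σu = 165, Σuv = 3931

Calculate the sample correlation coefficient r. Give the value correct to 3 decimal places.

0.206

r = (nΣuv − ΣuΣv) / √[(nΣu² − (Σu)²)(nΣv² − (Σv)²)]
Numerator: 7×3931 − 165×162 = 787
Denominator: √[(31423 − 27225)(29736 − 26244)] = √[4198 × 3492] = 3828.7617
r = 787 / 3828.7617 ≈ 0.206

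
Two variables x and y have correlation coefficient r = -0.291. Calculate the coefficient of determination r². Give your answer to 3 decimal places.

r² = (-0.291)² = 0.085

0.085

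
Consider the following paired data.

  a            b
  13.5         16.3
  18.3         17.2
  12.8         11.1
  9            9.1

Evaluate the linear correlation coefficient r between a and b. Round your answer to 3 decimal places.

0.868

n = 4, Σa = 53.6, Σb = 53.7, Σa² = 761.98, Σb² = 767.55, Σab = 758.79
nΣab − ΣaΣb = 3035.16 − 2878.32 = 156.84
nΣa² − (Σa)² = 3047.92 − 2872.96 = 174.96; nΣb² − (Σb)² = 3070.2 − 2883.69 = 186.51
r = 156.84 / √(174.96 × 186.51) = 156.84 / 180.6427 ≈ 0.868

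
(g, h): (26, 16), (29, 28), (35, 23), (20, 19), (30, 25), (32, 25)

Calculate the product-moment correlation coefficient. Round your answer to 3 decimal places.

n = 6, Σg = 172, Σh = 136, Σg² = 5066, Σh² = 3180, Σgh = 3963
nΣgh − ΣgΣh = 23778 − 23392 = 386
nΣg² − (Σg)² = 30396 − 29584 = 812; nΣh² − (Σh)² = 19080 − 18496 = 584
r = 386 / √(812 × 584) = 386 / 688.6276 ≈ 0.561

0.561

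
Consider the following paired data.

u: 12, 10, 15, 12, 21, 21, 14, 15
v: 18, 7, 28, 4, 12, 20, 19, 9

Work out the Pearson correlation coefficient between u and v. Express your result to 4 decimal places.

0.3159

n = 8, Σu = 120, Σv = 117, Σu² = 1916, Σv² = 2159, Σuv = 1827
nΣuv − ΣuΣv = 14616 − 14040 = 576
nΣu² − (Σu)² = 15328 − 14400 = 928; nΣv² − (Σv)² = 17272 − 13689 = 3583
r = 576 / √(928 × 3583) = 576 / 1823.4648 ≈ 0.3159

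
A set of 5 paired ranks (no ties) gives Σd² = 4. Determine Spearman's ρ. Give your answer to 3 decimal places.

ρ = 1 − 6Σd² / [n(n²−1)] = 1 − 6×4 / (5×24)
  = 1 − 24/120 = 1 − 0.2000 ≈ 0.800

0.800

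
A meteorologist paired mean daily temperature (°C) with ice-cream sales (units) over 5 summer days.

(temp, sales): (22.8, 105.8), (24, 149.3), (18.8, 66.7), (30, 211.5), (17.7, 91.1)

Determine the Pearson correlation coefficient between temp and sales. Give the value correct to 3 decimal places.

n = 5, Σx = 113.3, Σy = 624.4, Σx² = 2662.57, Σy² = 90964.48, Σxy = 15206.87
nΣxy − ΣxΣy = 76034.35 − 70744.52 = 5289.83
nΣx² − (Σx)² = 13312.85 − 12836.89 = 475.96; nΣy² − (Σy)² = 454822.4 − 389875.36 = 64947.04
r = 5289.83 / √(475.96 × 64947.04) = 5289.83 / 5559.8735 ≈ 0.951

0.951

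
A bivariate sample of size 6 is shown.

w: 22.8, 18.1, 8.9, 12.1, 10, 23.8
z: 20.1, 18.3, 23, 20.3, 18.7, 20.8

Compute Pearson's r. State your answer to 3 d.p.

n = 6, Σw = 95.7, Σz = 121.2, Σw² = 1739.51, Σz² = 2462.32, Σwz = 1921.88
nΣwz − ΣwΣz = 11531.28 − 11598.84 = -67.56
nΣw² − (Σw)² = 10437.06 − 9158.49 = 1278.57; nΣz² − (Σz)² = 14773.92 − 14689.44 = 84.48
r = -67.56 / √(1278.57 × 84.48) = -67.56 / 328.6542 ≈ -0.206

-0.206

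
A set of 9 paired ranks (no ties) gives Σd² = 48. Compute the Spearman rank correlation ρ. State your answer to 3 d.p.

ρ = 1 − 6Σd² / [n(n²−1)] = 1 − 6×48 / (9×80)
  = 1 − 288/720 = 1 − 0.4000 ≈ 0.600

0.600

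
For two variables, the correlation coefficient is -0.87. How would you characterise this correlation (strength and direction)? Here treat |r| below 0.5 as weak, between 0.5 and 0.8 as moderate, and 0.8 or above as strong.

strong negative

r = -0.87 < 0 so the relationship is negative.
|r| = 0.87, which falls in the strong range.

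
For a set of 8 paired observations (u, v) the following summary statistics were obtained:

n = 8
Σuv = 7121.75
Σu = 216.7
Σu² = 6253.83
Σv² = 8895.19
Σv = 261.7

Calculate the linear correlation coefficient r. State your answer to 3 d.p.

0.092

r = (nΣuv − ΣuΣv) / √[(nΣu² − (Σu)²)(nΣv² − (Σv)²)]
Numerator: 8×7121.75 − 216.7×261.7 = 263.61
Denominator: √[(50030.64 − 46958.89)(71161.52 − 68486.89)] = √[3071.75 × 2674.63] = 2866.3208
r = 263.61 / 2866.3208 ≈ 0.092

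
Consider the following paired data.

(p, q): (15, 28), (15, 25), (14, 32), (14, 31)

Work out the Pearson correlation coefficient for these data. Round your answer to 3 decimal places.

n = 4, Σp = 58, Σq = 116, Σp² = 842, Σq² = 3394, Σpq = 1677
nΣpq − ΣpΣq = 6708 − 6728 = -20
nΣp² − (Σp)² = 3368 − 3364 = 4; nΣq² − (Σq)² = 13576 − 13456 = 120
r = -20 / √(4 × 120) = -20 / 21.9089 ≈ -0.913

-0.913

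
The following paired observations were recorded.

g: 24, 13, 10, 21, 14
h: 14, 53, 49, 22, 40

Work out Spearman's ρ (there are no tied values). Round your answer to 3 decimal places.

Rank g: 5, 2, 1, 4, 3
Rank h: 1, 5, 4, 2, 3
d = rank(g) − rank(h): 4, -3, -3, 2, 0; Σd² = 38
ρ = 1 − 6Σd² / [n(n²−1)] = 1 − 6×38 / (5×24) = 1 − 228/120 ≈ -0.900

-0.900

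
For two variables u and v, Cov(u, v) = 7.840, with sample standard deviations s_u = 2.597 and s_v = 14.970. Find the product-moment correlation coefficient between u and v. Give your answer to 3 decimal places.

0.202

r = Cov(u,v) / (s_u · s_v) = 7.840 / (2.597 × 14.970)
  = 7.840 / 38.8771 ≈ 0.202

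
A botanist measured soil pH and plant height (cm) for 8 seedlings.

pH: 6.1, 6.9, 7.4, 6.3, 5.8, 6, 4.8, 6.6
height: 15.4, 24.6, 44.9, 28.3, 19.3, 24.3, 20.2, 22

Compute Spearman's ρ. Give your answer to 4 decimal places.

0.6905

Rank pH: 4, 7, 8, 5, 2, 3, 1, 6
Rank height: 1, 6, 8, 7, 2, 5, 3, 4
d = rank(pH) − rank(height): 3, 1, 0, -2, 0, -2, -2, 2; Σd² = 26
ρ = 1 − 6Σd² / [n(n²−1)] = 1 − 6×26 / (8×63) = 1 − 156/504 ≈ 0.6905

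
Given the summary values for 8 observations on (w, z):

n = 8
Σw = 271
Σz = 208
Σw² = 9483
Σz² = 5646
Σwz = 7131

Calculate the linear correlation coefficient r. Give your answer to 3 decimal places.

0.317

r = (nΣwz − ΣwΣz) / √[(nΣw² − (Σw)²)(nΣz² − (Σz)²)]
Numerator: 8×7131 − 271×208 = 680
Denominator: √[(75864 − 73441)(45168 − 43264)] = √[2423 × 1904] = 2147.8808
r = 680 / 2147.8808 ≈ 0.317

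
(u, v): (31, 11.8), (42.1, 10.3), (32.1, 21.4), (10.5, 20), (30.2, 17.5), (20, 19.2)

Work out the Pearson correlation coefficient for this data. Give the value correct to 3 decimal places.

-0.645

n = 6, Σu = 165.9, Σv = 100.2, Σu² = 5186.11, Σv² = 1778.18, Σuv = 2608.87
nΣuv − ΣuΣv = 15653.22 − 16623.18 = -969.96
nΣu² − (Σu)² = 31116.66 − 27522.81 = 3593.85; nΣv² − (Σv)² = 10669.08 − 10040.04 = 629.04
r = -969.96 / √(3593.85 × 629.04) = -969.96 / 1503.5543 ≈ -0.645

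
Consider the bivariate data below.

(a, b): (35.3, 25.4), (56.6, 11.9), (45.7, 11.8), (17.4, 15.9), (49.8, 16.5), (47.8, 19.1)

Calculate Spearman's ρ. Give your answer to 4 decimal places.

Rank a: 2, 6, 3, 1, 5, 4
Rank b: 6, 2, 1, 3, 4, 5
d = rank(a) − rank(b): -4, 4, 2, -2, 1, -1; Σd² = 42
ρ = 1 − 6Σd² / [n(n²−1)] = 1 − 6×42 / (6×35) = 1 − 252/210 ≈ -0.2000

-0.2000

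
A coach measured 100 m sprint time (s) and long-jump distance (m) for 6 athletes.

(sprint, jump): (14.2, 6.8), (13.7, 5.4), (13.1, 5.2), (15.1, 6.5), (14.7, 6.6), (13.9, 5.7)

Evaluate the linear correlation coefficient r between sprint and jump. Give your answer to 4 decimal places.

n = 6, Σx = 84.7, Σy = 36.2, Σx² = 1198.25, Σy² = 220.74, Σxy = 513.06
nΣxy − ΣxΣy = 3078.36 − 3066.14 = 12.22
nΣx² − (Σx)² = 7189.5 − 7174.09 = 15.41; nΣy² − (Σy)² = 1324.44 − 1310.44 = 14
r = 12.22 / √(15.41 × 14) = 12.22 / 14.6881 ≈ 0.8320

0.8320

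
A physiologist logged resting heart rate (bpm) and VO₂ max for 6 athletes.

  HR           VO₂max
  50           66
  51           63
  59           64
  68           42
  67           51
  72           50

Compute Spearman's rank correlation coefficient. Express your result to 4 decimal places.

-0.8857

Rank HR: 1, 2, 3, 5, 4, 6
Rank VO₂max: 6, 4, 5, 1, 3, 2
d = rank(HR) − rank(VO₂max): -5, -2, -2, 4, 1, 4; Σd² = 66
ρ = 1 − 6Σd² / [n(n²−1)] = 1 − 6×66 / (6×35) = 1 − 396/210 ≈ -0.8857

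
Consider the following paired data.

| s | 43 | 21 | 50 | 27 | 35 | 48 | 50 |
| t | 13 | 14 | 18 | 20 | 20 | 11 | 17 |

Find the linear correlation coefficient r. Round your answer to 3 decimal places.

-0.210

n = 7, Σs = 274, Σt = 113, Σs² = 11548, Σt² = 1899, Σst = 4371
nΣst − ΣsΣt = 30597 − 30962 = -365
nΣs² − (Σs)² = 80836 − 75076 = 5760; nΣt² − (Σt)² = 13293 − 12769 = 524
r = -365 / √(5760 × 524) = -365 / 1737.3083 ≈ -0.210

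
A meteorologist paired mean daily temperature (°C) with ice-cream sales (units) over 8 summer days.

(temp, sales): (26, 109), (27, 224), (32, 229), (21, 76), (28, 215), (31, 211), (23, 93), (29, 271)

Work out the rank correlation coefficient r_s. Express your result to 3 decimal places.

0.786

Rank temp: 3, 4, 8, 1, 5, 7, 2, 6
Rank sales: 3, 6, 7, 1, 5, 4, 2, 8
d = rank(temp) − rank(sales): 0, -2, 1, 0, 0, 3, 0, -2; Σd² = 18
ρ = 1 − 6Σd² / [n(n²−1)] = 1 − 6×18 / (8×63) = 1 − 108/504 ≈ 0.786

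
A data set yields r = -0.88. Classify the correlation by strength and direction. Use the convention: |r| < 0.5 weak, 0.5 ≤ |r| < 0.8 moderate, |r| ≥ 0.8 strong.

r = -0.88 < 0 so the relationship is negative.
|r| = 0.88, which falls in the strong range.

strong negative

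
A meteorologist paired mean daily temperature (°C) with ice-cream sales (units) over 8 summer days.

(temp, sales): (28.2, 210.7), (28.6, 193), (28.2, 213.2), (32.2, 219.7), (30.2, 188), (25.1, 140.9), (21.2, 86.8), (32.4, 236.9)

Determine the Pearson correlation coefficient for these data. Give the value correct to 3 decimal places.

n = 8, Σx = 226.1, Σy = 1489.2, Σx² = 6486.53, Σy² = 294218.48, Σxy = 43278.03
nΣxy − ΣxΣy = 346224.24 − 336708.12 = 9516.12
nΣx² − (Σx)² = 51892.24 − 51121.21 = 771.03; nΣy² − (Σy)² = 2353747.84 − 2217716.64 = 136031.2
r = 9516.12 / √(771.03 × 136031.2) = 9516.12 / 10241.2956 ≈ 0.929

0.929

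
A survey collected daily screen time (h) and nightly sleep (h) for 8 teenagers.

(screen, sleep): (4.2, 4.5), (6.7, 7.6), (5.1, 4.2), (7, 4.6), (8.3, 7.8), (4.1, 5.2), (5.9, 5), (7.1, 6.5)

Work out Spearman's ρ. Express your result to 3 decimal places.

0.595

Rank screen: 2, 5, 3, 6, 8, 1, 4, 7
Rank sleep: 2, 7, 1, 3, 8, 5, 4, 6
d = rank(screen) − rank(sleep): 0, -2, 2, 3, 0, -4, 0, 1; Σd² = 34
ρ = 1 − 6Σd² / [n(n²−1)] = 1 − 6×34 / (8×63) = 1 − 204/504 ≈ 0.595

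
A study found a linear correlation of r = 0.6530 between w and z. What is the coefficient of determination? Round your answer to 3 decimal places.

0.426

r² = (0.6530)² = 0.426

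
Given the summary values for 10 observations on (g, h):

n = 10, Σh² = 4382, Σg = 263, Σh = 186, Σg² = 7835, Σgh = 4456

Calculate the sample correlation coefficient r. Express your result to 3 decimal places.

-0.474

r = (nΣgh − ΣgΣh) / √[(nΣg² − (Σg)²)(nΣh² − (Σh)²)]
Numerator: 10×4456 − 263×186 = -4358
Denominator: √[(78350 − 69169)(43820 − 34596)] = √[9181 × 9224] = 9202.4749
r = -4358 / 9202.4749 ≈ -0.474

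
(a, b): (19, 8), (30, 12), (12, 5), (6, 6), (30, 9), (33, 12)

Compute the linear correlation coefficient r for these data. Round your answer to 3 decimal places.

n = 6, Σa = 130, Σb = 52, Σa² = 3430, Σb² = 494, Σab = 1274
nΣab − ΣaΣb = 7644 − 6760 = 884
nΣa² − (Σa)² = 20580 − 16900 = 3680; nΣb² − (Σb)² = 2964 − 2704 = 260
r = 884 / √(3680 × 260) = 884 / 978.1615 ≈ 0.904

0.904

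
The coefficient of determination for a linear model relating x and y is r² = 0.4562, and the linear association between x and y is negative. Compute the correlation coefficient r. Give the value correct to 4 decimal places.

|r| = √0.4562 = 0.6754
The association is negative, so r = −0.6754.

-0.6754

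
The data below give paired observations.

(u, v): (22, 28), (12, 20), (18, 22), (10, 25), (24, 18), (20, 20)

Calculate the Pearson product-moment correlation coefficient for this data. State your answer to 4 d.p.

-0.1515

n = 6, Σu = 106, Σv = 133, Σu² = 2028, Σv² = 3017, Σuv = 2334
nΣuv − ΣuΣv = 14004 − 14098 = -94
nΣu² − (Σu)² = 12168 − 11236 = 932; nΣv² − (Σv)² = 18102 − 17689 = 413
r = -94 / √(932 × 413) = -94 / 620.4160 ≈ -0.1515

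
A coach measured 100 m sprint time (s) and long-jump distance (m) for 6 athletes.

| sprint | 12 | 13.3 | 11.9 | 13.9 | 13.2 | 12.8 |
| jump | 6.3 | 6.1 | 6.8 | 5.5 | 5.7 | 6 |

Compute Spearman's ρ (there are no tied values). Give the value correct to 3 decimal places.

Rank sprint: 2, 5, 1, 6, 4, 3
Rank jump: 5, 4, 6, 1, 2, 3
d = rank(sprint) − rank(jump): -3, 1, -5, 5, 2, 0; Σd² = 64
ρ = 1 − 6Σd² / [n(n²−1)] = 1 − 6×64 / (6×35) = 1 − 384/210 ≈ -0.829

-0.829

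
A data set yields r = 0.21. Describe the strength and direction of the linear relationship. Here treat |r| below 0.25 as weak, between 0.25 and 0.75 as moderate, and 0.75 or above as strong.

r = 0.21 > 0 so the relationship is positive.
|r| = 0.21, which falls in the weak range.

weak positive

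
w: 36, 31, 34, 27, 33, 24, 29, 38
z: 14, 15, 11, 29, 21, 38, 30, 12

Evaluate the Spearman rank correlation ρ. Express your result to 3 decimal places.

Rank w: 7, 4, 6, 2, 5, 1, 3, 8
Rank z: 3, 4, 1, 6, 5, 8, 7, 2
d = rank(w) − rank(z): 4, 0, 5, -4, 0, -7, -4, 6; Σd² = 158
ρ = 1 − 6Σd² / [n(n²−1)] = 1 − 6×158 / (8×63) = 1 − 948/504 ≈ -0.881

-0.881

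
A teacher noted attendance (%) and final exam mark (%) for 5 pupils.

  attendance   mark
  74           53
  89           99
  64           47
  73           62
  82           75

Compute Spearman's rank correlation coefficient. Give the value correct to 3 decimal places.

0.900

Rank attendance: 3, 5, 1, 2, 4
Rank mark: 2, 5, 1, 3, 4
d = rank(attendance) − rank(mark): 1, 0, 0, -1, 0; Σd² = 2
ρ = 1 − 6Σd² / [n(n²−1)] = 1 − 6×2 / (5×24) = 1 − 12/120 ≈ 0.900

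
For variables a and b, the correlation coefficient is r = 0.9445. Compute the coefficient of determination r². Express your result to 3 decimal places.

r² = (0.9445)² = 0.892

0.892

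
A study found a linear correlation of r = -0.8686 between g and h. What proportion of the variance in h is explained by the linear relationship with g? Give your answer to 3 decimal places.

r² = (-0.8686)² = 0.754

0.754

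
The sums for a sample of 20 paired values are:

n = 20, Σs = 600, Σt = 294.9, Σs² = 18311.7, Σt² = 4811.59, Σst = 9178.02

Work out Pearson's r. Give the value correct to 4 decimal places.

0.8711

r = (nΣst − ΣsΣt) / √[(nΣs² − (Σs)²)(nΣt² − (Σt)²)]
Numerator: 20×9178.02 − 600×294.9 = 6620.4
Denominator: √[(366234 − 360000)(96231.8 − 86966.01)] = √[6234 × 9265.79] = 7600.1931
r = 6620.4 / 7600.1931 ≈ 0.8711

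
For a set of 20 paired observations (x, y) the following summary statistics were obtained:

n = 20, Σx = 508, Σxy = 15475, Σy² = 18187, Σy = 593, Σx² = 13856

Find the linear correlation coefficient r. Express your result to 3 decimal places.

r = (nΣxy − ΣxΣy) / √[(nΣx² − (Σx)²)(nΣy² − (Σy)²)]
Numerator: 20×15475 − 508×593 = 8256
Denominator: √[(277120 − 258064)(363740 − 351649)] = √[19056 × 12091] = 15179.1336
r = 8256 / 15179.1336 ≈ 0.544

0.544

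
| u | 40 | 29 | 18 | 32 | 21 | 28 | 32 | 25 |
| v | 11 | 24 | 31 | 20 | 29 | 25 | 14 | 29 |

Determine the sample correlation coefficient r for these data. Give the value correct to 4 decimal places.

-0.9339

n = 8, Σu = 225, Σv = 183, Σu² = 6663, Σv² = 4561, Σuv = 4816
nΣuv − ΣuΣv = 38528 − 41175 = -2647
nΣu² − (Σu)² = 53304 − 50625 = 2679; nΣv² − (Σv)² = 36488 − 33489 = 2999
r = -2647 / √(2679 × 2999) = -2647 / 2834.4878 ≈ -0.9339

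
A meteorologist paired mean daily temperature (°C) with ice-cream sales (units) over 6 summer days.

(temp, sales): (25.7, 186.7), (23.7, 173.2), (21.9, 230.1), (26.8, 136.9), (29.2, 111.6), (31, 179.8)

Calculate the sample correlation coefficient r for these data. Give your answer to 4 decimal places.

-0.6059

n = 6, Σx = 158.3, Σy = 1018.3, Σx² = 4233.67, Σy² = 181325.35, Σxy = 26443.66
nΣxy − ΣxΣy = 158661.96 − 161196.89 = -2534.93
nΣx² − (Σx)² = 25402.02 − 25058.89 = 343.13; nΣy² − (Σy)² = 1087952.1 − 1036934.89 = 51017.21
r = -2534.93 / √(343.13 × 51017.21) = -2534.93 / 4183.9617 ≈ -0.6059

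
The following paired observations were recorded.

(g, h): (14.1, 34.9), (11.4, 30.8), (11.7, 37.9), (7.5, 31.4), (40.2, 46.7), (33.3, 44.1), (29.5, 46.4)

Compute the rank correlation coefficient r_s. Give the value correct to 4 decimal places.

Rank g: 4, 2, 3, 1, 7, 6, 5
Rank h: 3, 1, 4, 2, 7, 5, 6
d = rank(g) − rank(h): 1, 1, -1, -1, 0, 1, -1; Σd² = 6
ρ = 1 − 6Σd² / [n(n²−1)] = 1 − 6×6 / (7×48) = 1 − 36/336 ≈ 0.8929

0.8929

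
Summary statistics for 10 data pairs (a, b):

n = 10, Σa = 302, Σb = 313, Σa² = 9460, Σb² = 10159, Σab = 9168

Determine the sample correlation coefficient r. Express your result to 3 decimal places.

-0.812

r = (nΣab − ΣaΣb) / √[(nΣa² − (Σa)²)(nΣb² − (Σb)²)]
Numerator: 10×9168 − 302×313 = -2846
Denominator: √[(94600 − 91204)(101590 − 97969)] = √[3396 × 3621] = 3506.6959
r = -2846 / 3506.6959 ≈ -0.812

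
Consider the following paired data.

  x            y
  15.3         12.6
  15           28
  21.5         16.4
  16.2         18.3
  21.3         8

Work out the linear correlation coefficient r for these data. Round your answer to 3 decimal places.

-0.570

n = 5, Σx = 89.3, Σy = 83.3, Σx² = 1637.47, Σy² = 1610.61, Σxy = 1432.24
nΣxy − ΣxΣy = 7161.2 − 7438.69 = -277.49
nΣx² − (Σx)² = 8187.35 − 7974.49 = 212.86; nΣy² − (Σy)² = 8053.05 − 6938.89 = 1114.16
r = -277.49 / √(212.86 × 1114.16) = -277.49 / 486.9909 ≈ -0.570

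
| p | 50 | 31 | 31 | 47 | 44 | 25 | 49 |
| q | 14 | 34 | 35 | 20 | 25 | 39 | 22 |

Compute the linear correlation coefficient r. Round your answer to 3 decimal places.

-0.969

n = 7, Σp = 277, Σq = 189, Σp² = 11593, Σq² = 5607, Σpq = 6932
nΣpq − ΣpΣq = 48524 − 52353 = -3829
nΣp² − (Σp)² = 81151 − 76729 = 4422; nΣq² − (Σq)² = 39249 − 35721 = 3528
r = -3829 / √(4422 × 3528) = -3829 / 3949.7868 ≈ -0.969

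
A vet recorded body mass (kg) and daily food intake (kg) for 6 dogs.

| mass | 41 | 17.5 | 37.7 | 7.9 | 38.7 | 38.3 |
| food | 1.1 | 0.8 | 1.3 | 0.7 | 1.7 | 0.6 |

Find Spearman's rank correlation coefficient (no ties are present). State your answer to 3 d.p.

0.429

Rank mass: 6, 2, 3, 1, 5, 4
Rank food: 4, 3, 5, 2, 6, 1
d = rank(mass) − rank(food): 2, -1, -2, -1, -1, 3; Σd² = 20
ρ = 1 − 6Σd² / [n(n²−1)] = 1 − 6×20 / (6×35) = 1 − 120/210 ≈ 0.429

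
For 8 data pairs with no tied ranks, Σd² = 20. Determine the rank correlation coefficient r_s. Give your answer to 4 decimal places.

ρ = 1 − 6Σd² / [n(n²−1)] = 1 − 6×20 / (8×63)
  = 1 − 120/504 = 1 − 0.23810 ≈ 0.7619

0.7619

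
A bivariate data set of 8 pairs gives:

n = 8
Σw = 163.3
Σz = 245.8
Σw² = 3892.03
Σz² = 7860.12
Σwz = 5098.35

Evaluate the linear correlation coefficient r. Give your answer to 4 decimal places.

0.1952

r = (nΣwz − ΣwΣz) / √[(nΣw² − (Σw)²)(nΣz² − (Σz)²)]
Numerator: 8×5098.35 − 163.3×245.8 = 647.66
Denominator: √[(31136.24 − 26666.89)(62880.96 − 60417.64)] = √[4469.35 × 2463.32] = 3318.0475
r = 647.66 / 3318.0475 ≈ 0.1952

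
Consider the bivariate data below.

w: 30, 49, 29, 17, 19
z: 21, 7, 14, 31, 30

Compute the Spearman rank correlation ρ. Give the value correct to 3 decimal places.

Rank w: 4, 5, 3, 1, 2
Rank z: 3, 1, 2, 5, 4
d = rank(w) − rank(z): 1, 4, 1, -4, -2; Σd² = 38
ρ = 1 − 6Σd² / [n(n²−1)] = 1 − 6×38 / (5×24) = 1 − 228/120 ≈ -0.900

-0.900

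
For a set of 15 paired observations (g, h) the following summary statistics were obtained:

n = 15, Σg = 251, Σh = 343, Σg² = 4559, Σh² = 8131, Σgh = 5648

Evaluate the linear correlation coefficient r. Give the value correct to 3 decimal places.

-0.285

r = (nΣgh − ΣgΣh) / √[(nΣg² − (Σg)²)(nΣh² − (Σh)²)]
Numerator: 15×5648 − 251×343 = -1373
Denominator: √[(68385 − 63001)(121965 − 117649)] = √[5384 × 4316] = 4820.5128
r = -1373 / 4820.5128 ≈ -0.285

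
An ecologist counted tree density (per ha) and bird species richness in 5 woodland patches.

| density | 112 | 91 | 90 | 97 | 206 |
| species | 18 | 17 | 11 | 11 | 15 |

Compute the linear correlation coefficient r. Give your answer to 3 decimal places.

0.197

n = 5, Σx = 596, Σy = 72, Σx² = 80770, Σy² = 1080, Σxy = 8710
nΣxy − ΣxΣy = 43550 − 42912 = 638
nΣx² − (Σx)² = 403850 − 355216 = 48634; nΣy² − (Σy)² = 5400 − 5184 = 216
r = 638 / √(48634 × 216) = 638 / 3241.1331 ≈ 0.197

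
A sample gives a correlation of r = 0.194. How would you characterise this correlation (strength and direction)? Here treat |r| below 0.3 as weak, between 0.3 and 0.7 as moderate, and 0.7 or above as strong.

r = 0.194 > 0 so the relationship is positive.
|r| = 0.194, which falls in the weak range.

weak positive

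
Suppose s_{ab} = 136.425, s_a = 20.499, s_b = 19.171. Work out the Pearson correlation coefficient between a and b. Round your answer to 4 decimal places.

0.3471

r = Cov(a,b) / (s_a · s_b) = 136.425 / (20.499 × 19.171)
  = 136.425 / 392.9863 ≈ 0.3471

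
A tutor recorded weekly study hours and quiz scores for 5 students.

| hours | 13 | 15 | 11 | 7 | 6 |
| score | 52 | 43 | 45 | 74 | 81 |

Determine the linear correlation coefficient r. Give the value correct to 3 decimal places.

-0.927

n = 5, Σx = 52, Σy = 295, Σx² = 600, Σy² = 18615, Σxy = 2820
nΣxy − ΣxΣy = 14100 − 15340 = -1240
nΣx² − (Σx)² = 3000 − 2704 = 296; nΣy² − (Σy)² = 93075 − 87025 = 6050
r = -1240 / √(296 × 6050) = -1240 / 1338.2078 ≈ -0.927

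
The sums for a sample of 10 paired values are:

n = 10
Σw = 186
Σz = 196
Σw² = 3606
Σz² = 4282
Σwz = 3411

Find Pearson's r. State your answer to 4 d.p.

-0.9239

r = (nΣwz − ΣwΣz) / √[(nΣw² − (Σw)²)(nΣz² − (Σz)²)]
Numerator: 10×3411 − 186×196 = -2346
Denominator: √[(36060 − 34596)(42820 − 38416)] = √[1464 × 4404] = 2539.1841
r = -2346 / 2539.1841 ≈ -0.9239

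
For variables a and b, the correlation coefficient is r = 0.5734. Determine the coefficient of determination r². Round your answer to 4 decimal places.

r² = (0.5734)² = 0.3288

0.3288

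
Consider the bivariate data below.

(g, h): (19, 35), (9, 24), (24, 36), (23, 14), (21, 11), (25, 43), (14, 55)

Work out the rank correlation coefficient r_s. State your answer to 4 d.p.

0.1071

Rank g: 3, 1, 6, 5, 4, 7, 2
Rank h: 4, 3, 5, 2, 1, 6, 7
d = rank(g) − rank(h): -1, -2, 1, 3, 3, 1, -5; Σd² = 50
ρ = 1 − 6Σd² / [n(n²−1)] = 1 − 6×50 / (7×48) = 1 − 300/336 ≈ 0.1071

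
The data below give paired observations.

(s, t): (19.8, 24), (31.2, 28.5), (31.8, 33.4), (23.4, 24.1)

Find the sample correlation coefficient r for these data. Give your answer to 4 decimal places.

n = 4, Σs = 106.2, Σt = 110, Σs² = 2924.28, Σt² = 3084.62, Σst = 2990.46
nΣst − ΣsΣt = 11961.84 − 11682 = 279.84
nΣs² − (Σs)² = 11697.12 − 11278.44 = 418.68; nΣt² − (Σt)² = 12338.48 − 12100 = 238.48
r = 279.84 / √(418.68 × 238.48) = 279.84 / 315.9855 ≈ 0.8856

0.8856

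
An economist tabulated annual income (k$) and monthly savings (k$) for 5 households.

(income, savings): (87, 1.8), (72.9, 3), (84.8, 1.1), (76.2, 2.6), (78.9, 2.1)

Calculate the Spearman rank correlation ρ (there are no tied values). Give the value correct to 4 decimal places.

-0.9000

Rank income: 5, 1, 4, 2, 3
Rank savings: 2, 5, 1, 4, 3
d = rank(income) − rank(savings): 3, -4, 3, -2, 0; Σd² = 38
ρ = 1 − 6Σd² / [n(n²−1)] = 1 − 6×38 / (5×24) = 1 − 228/120 ≈ -0.9000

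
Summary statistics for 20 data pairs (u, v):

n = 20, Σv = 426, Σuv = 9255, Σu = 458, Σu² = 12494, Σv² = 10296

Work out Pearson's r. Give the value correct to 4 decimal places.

r = (nΣuv − ΣuΣv) / √[(nΣu² − (Σu)²)(nΣv² − (Σv)²)]
Numerator: 20×9255 − 458×426 = -10008
Denominator: √[(249880 − 209764)(205920 − 181476)] = √[40116 × 24444] = 31314.4616
r = -10008 / 31314.4616 ≈ -0.3196

-0.3196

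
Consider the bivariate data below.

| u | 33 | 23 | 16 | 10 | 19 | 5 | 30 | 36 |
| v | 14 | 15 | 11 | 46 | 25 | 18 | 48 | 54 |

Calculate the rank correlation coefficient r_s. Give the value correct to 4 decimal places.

Rank u: 7, 5, 3, 2, 4, 1, 6, 8
Rank v: 2, 3, 1, 6, 5, 4, 7, 8
d = rank(u) − rank(v): 5, 2, 2, -4, -1, -3, -1, 0; Σd² = 60
ρ = 1 − 6Σd² / [n(n²−1)] = 1 − 6×60 / (8×63) = 1 − 360/504 ≈ 0.2857

0.2857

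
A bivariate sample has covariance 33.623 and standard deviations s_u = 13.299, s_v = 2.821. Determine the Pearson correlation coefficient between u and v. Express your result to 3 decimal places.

r = Cov(u,v) / (s_u · s_v) = 33.623 / (13.299 × 2.821)
  = 33.623 / 37.5165 ≈ 0.896

0.896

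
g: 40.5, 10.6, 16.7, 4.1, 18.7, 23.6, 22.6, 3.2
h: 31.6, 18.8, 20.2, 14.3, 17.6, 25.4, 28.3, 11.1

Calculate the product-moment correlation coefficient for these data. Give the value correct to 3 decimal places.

0.926

n = 8, Σg = 140, Σh = 167.3, Σg² = 3475.96, Σh² = 3843.55, Σgh = 3478.71
nΣgh − ΣgΣh = 27829.68 − 23422 = 4407.68
nΣg² − (Σg)² = 27807.68 − 19600 = 8207.68; nΣh² − (Σh)² = 30748.4 − 27989.29 = 2759.11
r = 4407.68 / √(8207.68 × 2759.11) = 4407.68 / 4758.7700 ≈ 0.926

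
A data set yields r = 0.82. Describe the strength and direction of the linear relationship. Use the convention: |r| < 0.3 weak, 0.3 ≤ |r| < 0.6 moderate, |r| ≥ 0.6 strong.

strong positive

r = 0.82 > 0 so the relationship is positive.
|r| = 0.82, which falls in the strong range.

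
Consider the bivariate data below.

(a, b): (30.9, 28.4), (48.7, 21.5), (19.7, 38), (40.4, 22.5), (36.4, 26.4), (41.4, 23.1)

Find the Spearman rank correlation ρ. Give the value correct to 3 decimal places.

Rank a: 2, 6, 1, 4, 3, 5
Rank b: 5, 1, 6, 2, 4, 3
d = rank(a) − rank(b): -3, 5, -5, 2, -1, 2; Σd² = 68
ρ = 1 − 6Σd² / [n(n²−1)] = 1 − 6×68 / (6×35) = 1 − 408/210 ≈ -0.943

-0.943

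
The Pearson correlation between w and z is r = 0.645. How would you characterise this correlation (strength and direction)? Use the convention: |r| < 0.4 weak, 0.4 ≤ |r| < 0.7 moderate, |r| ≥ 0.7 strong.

moderate positive

r = 0.645 > 0 so the relationship is positive.
|r| = 0.645, which falls in the moderate range.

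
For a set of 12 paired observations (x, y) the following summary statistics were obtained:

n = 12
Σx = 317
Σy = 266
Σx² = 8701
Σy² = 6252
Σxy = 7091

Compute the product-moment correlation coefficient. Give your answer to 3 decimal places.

r = (nΣxy − ΣxΣy) / √[(nΣx² − (Σx)²)(nΣy² − (Σy)²)]
Numerator: 12×7091 − 317×266 = 770
Denominator: √[(104412 − 100489)(75024 − 70756)] = √[3923 × 4268] = 4091.8656
r = 770 / 4091.8656 ≈ 0.188

0.188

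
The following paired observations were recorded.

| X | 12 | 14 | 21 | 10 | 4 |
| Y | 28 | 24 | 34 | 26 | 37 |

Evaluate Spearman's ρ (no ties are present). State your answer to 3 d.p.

-0.300

Rank X: 3, 4, 5, 2, 1
Rank Y: 3, 1, 4, 2, 5
d = rank(X) − rank(Y): 0, 3, 1, 0, -4; Σd² = 26
ρ = 1 − 6Σd² / [n(n²−1)] = 1 − 6×26 / (5×24) = 1 − 156/120 ≈ -0.300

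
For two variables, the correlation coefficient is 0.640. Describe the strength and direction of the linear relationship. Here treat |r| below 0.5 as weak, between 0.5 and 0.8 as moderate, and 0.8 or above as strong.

r = 0.640 > 0 so the relationship is positive.
|r| = 0.640, which falls in the moderate range.

moderate positive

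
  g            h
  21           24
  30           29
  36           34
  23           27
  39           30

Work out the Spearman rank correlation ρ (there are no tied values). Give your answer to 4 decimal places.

Rank g: 1, 3, 4, 2, 5
Rank h: 1, 3, 5, 2, 4
d = rank(g) − rank(h): 0, 0, -1, 0, 1; Σd² = 2
ρ = 1 − 6Σd² / [n(n²−1)] = 1 − 6×2 / (5×24) = 1 − 12/120 ≈ 0.9000

0.9000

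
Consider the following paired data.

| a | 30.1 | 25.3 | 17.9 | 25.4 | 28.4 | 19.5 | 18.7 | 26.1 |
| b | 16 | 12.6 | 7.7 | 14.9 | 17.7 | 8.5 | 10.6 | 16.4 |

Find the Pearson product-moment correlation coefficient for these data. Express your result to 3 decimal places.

0.925

n = 8, Σa = 191.4, Σb = 104.4, Σa² = 4729.38, Σb² = 1462.92, Σab = 2611.36
nΣab − ΣaΣb = 20890.88 − 19982.16 = 908.72
nΣa² − (Σa)² = 37835.04 − 36633.96 = 1201.08; nΣb² − (Σb)² = 11703.36 − 10899.36 = 804
r = 908.72 / √(1201.08 × 804) = 908.72 / 982.6842 ≈ 0.925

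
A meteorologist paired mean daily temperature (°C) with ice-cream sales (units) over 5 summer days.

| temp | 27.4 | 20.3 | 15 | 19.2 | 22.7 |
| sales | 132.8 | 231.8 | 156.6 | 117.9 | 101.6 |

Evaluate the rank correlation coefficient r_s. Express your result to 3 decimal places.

Rank temp: 5, 3, 1, 2, 4
Rank sales: 3, 5, 4, 2, 1
d = rank(temp) − rank(sales): 2, -2, -3, 0, 3; Σd² = 26
ρ = 1 − 6Σd² / [n(n²−1)] = 1 − 6×26 / (5×24) = 1 − 156/120 ≈ -0.300

-0.300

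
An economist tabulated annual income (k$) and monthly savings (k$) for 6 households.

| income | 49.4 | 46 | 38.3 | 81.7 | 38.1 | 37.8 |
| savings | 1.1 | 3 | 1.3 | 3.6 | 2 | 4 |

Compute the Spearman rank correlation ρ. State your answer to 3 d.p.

-0.257

Rank income: 5, 4, 3, 6, 2, 1
Rank savings: 1, 4, 2, 5, 3, 6
d = rank(income) − rank(savings): 4, 0, 1, 1, -1, -5; Σd² = 44
ρ = 1 − 6Σd² / [n(n²−1)] = 1 − 6×44 / (6×35) = 1 − 264/210 ≈ -0.257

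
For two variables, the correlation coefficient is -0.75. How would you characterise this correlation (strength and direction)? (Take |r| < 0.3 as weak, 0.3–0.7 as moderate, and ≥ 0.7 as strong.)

r = -0.75 < 0 so the relationship is negative.
|r| = 0.75, which falls in the strong range.

strong negative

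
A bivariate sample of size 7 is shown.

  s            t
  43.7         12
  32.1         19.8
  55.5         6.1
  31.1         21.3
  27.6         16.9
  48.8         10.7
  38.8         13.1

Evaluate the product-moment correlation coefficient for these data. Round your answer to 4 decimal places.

-0.9227

n = 7, Σs = 277.6, Σt = 99.9, Σs² = 11636.2, Σt² = 1598.65, Σst = 3657.84
nΣst − ΣsΣt = 25604.88 − 27732.24 = -2127.36
nΣs² − (Σs)² = 81453.4 − 77061.76 = 4391.64; nΣt² − (Σt)² = 11190.55 − 9980.01 = 1210.54
r = -2127.36 / √(4391.64 × 1210.54) = -2127.36 / 2305.7007 ≈ -0.9227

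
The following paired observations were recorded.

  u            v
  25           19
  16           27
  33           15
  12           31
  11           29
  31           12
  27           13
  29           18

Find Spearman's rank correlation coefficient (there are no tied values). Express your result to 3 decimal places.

Rank u: 4, 3, 8, 2, 1, 7, 5, 6
Rank v: 5, 6, 3, 8, 7, 1, 2, 4
d = rank(u) − rank(v): -1, -3, 5, -6, -6, 6, 3, 2; Σd² = 156
ρ = 1 − 6Σd² / [n(n²−1)] = 1 − 6×156 / (8×63) = 1 − 936/504 ≈ -0.857

-0.857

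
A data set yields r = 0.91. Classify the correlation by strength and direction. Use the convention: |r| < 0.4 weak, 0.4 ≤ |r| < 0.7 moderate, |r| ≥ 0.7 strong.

r = 0.91 > 0 so the relationship is positive.
|r| = 0.91, which falls in the strong range.

strong positive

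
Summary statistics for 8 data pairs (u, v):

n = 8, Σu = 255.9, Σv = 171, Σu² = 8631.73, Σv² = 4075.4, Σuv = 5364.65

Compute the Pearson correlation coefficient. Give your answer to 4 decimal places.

r = (nΣuv − ΣuΣv) / √[(nΣu² − (Σu)²)(nΣv² − (Σv)²)]
Numerator: 8×5364.65 − 255.9×171 = -841.7
Denominator: √[(69053.84 − 65484.81)(32603.2 − 29241)] = √[3569.03 × 3362.2] = 3464.0717
r = -841.7 / 3464.0717 ≈ -0.2430

-0.2430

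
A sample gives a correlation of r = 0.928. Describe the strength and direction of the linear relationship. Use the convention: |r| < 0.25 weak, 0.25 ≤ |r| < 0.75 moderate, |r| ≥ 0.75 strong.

strong positive

r = 0.928 > 0 so the relationship is positive.
|r| = 0.928, which falls in the strong range.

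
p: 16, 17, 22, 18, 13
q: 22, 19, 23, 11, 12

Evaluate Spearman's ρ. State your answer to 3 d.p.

0.300

Rank p: 2, 3, 5, 4, 1
Rank q: 4, 3, 5, 1, 2
d = rank(p) − rank(q): -2, 0, 0, 3, -1; Σd² = 14
ρ = 1 − 6Σd² / [n(n²−1)] = 1 − 6×14 / (5×24) = 1 − 84/120 ≈ 0.300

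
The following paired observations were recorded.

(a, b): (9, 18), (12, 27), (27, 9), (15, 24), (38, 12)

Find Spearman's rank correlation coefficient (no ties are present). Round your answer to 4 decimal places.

Rank a: 1, 2, 4, 3, 5
Rank b: 3, 5, 1, 4, 2
d = rank(a) − rank(b): -2, -3, 3, -1, 3; Σd² = 32
ρ = 1 − 6Σd² / [n(n²−1)] = 1 − 6×32 / (5×24) = 1 − 192/120 ≈ -0.6000

-0.6000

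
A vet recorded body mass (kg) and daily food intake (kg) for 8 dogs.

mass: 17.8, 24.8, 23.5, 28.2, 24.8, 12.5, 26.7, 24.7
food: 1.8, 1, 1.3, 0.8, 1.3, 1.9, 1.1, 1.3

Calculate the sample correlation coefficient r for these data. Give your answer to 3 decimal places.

n = 8, Σx = 183, Σy = 10.5, Σx² = 4373.64, Σy² = 14.77, Σxy = 227.42
nΣxy − ΣxΣy = 1819.36 − 1921.5 = -102.14
nΣx² − (Σx)² = 34989.12 − 33489 = 1500.12; nΣy² − (Σy)² = 118.16 − 110.25 = 7.91
r = -102.14 / √(1500.12 × 7.91) = -102.14 / 108.9309 ≈ -0.938

-0.938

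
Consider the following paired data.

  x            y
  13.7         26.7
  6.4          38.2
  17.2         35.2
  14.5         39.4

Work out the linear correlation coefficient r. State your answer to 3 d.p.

-0.246

n = 4, Σx = 51.8, Σy = 139.5, Σx² = 734.74, Σy² = 4963.53, Σxy = 1787.01
nΣxy − ΣxΣy = 7148.04 − 7226.1 = -78.06
nΣx² − (Σx)² = 2938.96 − 2683.24 = 255.72; nΣy² − (Σy)² = 19854.12 − 19460.25 = 393.87
r = -78.06 / √(255.72 × 393.87) = -78.06 / 317.3648 ≈ -0.246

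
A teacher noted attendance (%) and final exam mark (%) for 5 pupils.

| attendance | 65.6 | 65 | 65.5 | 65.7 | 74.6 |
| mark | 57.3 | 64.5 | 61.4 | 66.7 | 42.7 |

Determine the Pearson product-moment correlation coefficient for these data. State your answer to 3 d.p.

n = 5, Σx = 336.4, Σy = 292.6, Σx² = 22700.26, Σy² = 17485.68, Σxy = 19540.69
nΣxy − ΣxΣy = 97703.45 − 98430.64 = -727.19
nΣx² − (Σx)² = 113501.3 − 113164.96 = 336.34; nΣy² − (Σy)² = 87428.4 − 85614.76 = 1813.64
r = -727.19 / √(336.34 × 1813.64) = -727.19 / 781.0248 ≈ -0.931

-0.931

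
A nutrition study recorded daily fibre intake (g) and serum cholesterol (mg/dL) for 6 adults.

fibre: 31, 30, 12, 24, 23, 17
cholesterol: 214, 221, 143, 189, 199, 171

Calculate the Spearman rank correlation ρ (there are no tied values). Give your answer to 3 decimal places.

Rank fibre: 6, 5, 1, 4, 3, 2
Rank cholesterol: 5, 6, 1, 3, 4, 2
d = rank(fibre) − rank(cholesterol): 1, -1, 0, 1, -1, 0; Σd² = 4
ρ = 1 − 6Σd² / [n(n²−1)] = 1 − 6×4 / (6×35) = 1 − 24/210 ≈ 0.886

0.886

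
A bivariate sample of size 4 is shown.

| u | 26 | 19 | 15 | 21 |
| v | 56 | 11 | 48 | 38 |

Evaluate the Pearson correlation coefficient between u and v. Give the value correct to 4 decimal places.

n = 4, Σu = 81, Σv = 153, Σu² = 1703, Σv² = 7005, Σuv = 3183
nΣuv − ΣuΣv = 12732 − 12393 = 339
nΣu² − (Σu)² = 6812 − 6561 = 251; nΣv² − (Σv)² = 28020 − 23409 = 4611
r = 339 / √(251 × 4611) = 339 / 1075.8071 ≈ 0.3151

0.3151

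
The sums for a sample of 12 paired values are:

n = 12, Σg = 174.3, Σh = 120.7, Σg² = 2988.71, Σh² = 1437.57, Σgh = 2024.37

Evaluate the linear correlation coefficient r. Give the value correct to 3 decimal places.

0.849

r = (nΣgh − ΣgΣh) / √[(nΣg² − (Σg)²)(nΣh² − (Σh)²)]
Numerator: 12×2024.37 − 174.3×120.7 = 3254.43
Denominator: √[(35864.52 − 30380.49)(17250.84 − 14568.49)] = √[5484.03 × 2682.35] = 3835.3732
r = 3254.43 / 3835.3732 ≈ 0.849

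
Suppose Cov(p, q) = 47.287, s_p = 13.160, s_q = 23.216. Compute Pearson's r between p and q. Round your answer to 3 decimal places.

0.155

r = Cov(p,q) / (s_p · s_q) = 47.287 / (13.160 × 23.216)
  = 47.287 / 305.5226 ≈ 0.155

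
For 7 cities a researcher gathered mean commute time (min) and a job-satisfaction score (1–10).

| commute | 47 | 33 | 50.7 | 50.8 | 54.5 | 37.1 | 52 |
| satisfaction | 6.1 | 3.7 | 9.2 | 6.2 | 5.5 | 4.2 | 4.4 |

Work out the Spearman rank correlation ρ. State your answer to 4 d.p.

Rank commute: 3, 1, 4, 5, 7, 2, 6
Rank satisfaction: 5, 1, 7, 6, 4, 2, 3
d = rank(commute) − rank(satisfaction): -2, 0, -3, -1, 3, 0, 3; Σd² = 32
ρ = 1 − 6Σd² / [n(n²−1)] = 1 − 6×32 / (7×48) = 1 − 192/336 ≈ 0.4286

0.4286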